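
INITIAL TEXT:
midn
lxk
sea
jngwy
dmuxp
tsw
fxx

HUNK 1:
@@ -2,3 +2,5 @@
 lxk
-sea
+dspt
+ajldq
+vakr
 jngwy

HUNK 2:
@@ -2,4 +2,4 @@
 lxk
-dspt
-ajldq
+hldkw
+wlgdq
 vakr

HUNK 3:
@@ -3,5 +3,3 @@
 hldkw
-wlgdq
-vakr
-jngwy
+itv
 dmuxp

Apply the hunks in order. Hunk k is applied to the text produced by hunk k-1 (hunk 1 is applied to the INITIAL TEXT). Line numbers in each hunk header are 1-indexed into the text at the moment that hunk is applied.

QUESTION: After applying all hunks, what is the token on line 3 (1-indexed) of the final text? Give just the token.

Hunk 1: at line 2 remove [sea] add [dspt,ajldq,vakr] -> 9 lines: midn lxk dspt ajldq vakr jngwy dmuxp tsw fxx
Hunk 2: at line 2 remove [dspt,ajldq] add [hldkw,wlgdq] -> 9 lines: midn lxk hldkw wlgdq vakr jngwy dmuxp tsw fxx
Hunk 3: at line 3 remove [wlgdq,vakr,jngwy] add [itv] -> 7 lines: midn lxk hldkw itv dmuxp tsw fxx
Final line 3: hldkw

Answer: hldkw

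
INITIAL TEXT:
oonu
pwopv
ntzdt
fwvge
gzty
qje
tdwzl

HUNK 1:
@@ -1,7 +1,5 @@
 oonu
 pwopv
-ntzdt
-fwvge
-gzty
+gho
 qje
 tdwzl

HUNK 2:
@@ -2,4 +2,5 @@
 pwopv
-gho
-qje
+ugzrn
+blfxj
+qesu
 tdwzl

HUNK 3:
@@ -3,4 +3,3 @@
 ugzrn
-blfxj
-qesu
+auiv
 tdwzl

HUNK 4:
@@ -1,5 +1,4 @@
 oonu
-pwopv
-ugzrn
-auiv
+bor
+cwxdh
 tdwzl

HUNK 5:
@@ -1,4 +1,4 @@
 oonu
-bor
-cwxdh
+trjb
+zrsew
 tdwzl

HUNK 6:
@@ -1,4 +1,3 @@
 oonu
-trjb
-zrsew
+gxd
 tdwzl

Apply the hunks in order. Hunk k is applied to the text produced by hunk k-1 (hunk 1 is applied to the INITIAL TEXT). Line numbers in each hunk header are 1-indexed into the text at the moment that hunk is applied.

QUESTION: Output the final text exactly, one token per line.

Hunk 1: at line 1 remove [ntzdt,fwvge,gzty] add [gho] -> 5 lines: oonu pwopv gho qje tdwzl
Hunk 2: at line 2 remove [gho,qje] add [ugzrn,blfxj,qesu] -> 6 lines: oonu pwopv ugzrn blfxj qesu tdwzl
Hunk 3: at line 3 remove [blfxj,qesu] add [auiv] -> 5 lines: oonu pwopv ugzrn auiv tdwzl
Hunk 4: at line 1 remove [pwopv,ugzrn,auiv] add [bor,cwxdh] -> 4 lines: oonu bor cwxdh tdwzl
Hunk 5: at line 1 remove [bor,cwxdh] add [trjb,zrsew] -> 4 lines: oonu trjb zrsew tdwzl
Hunk 6: at line 1 remove [trjb,zrsew] add [gxd] -> 3 lines: oonu gxd tdwzl

Answer: oonu
gxd
tdwzl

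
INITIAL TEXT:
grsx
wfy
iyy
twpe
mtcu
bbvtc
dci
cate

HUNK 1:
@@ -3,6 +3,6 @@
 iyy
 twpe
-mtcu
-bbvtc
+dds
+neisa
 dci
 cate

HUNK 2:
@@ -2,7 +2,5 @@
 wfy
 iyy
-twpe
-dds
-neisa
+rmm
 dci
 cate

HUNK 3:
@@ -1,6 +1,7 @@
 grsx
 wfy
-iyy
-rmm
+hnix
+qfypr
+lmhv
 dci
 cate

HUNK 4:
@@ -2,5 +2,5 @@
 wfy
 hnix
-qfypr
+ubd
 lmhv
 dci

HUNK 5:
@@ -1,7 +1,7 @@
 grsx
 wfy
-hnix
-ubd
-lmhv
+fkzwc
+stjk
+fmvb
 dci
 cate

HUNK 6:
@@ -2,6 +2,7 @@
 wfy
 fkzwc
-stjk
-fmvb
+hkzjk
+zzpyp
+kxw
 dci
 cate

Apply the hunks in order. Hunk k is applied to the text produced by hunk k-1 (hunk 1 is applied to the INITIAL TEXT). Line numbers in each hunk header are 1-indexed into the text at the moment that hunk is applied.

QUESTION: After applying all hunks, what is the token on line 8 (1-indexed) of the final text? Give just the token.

Hunk 1: at line 3 remove [mtcu,bbvtc] add [dds,neisa] -> 8 lines: grsx wfy iyy twpe dds neisa dci cate
Hunk 2: at line 2 remove [twpe,dds,neisa] add [rmm] -> 6 lines: grsx wfy iyy rmm dci cate
Hunk 3: at line 1 remove [iyy,rmm] add [hnix,qfypr,lmhv] -> 7 lines: grsx wfy hnix qfypr lmhv dci cate
Hunk 4: at line 2 remove [qfypr] add [ubd] -> 7 lines: grsx wfy hnix ubd lmhv dci cate
Hunk 5: at line 1 remove [hnix,ubd,lmhv] add [fkzwc,stjk,fmvb] -> 7 lines: grsx wfy fkzwc stjk fmvb dci cate
Hunk 6: at line 2 remove [stjk,fmvb] add [hkzjk,zzpyp,kxw] -> 8 lines: grsx wfy fkzwc hkzjk zzpyp kxw dci cate
Final line 8: cate

Answer: cate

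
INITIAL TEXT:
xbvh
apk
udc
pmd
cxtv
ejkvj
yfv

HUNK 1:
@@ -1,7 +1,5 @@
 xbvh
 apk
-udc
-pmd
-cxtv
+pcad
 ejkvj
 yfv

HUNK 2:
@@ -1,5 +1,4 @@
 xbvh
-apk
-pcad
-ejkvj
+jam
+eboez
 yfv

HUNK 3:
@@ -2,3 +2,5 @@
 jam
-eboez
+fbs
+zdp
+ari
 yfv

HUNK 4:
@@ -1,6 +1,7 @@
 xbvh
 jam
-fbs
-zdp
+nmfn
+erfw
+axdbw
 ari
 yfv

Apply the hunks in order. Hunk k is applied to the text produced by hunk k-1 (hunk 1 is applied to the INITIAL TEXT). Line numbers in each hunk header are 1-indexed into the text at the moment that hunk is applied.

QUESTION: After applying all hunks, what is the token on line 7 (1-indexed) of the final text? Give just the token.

Answer: yfv

Derivation:
Hunk 1: at line 1 remove [udc,pmd,cxtv] add [pcad] -> 5 lines: xbvh apk pcad ejkvj yfv
Hunk 2: at line 1 remove [apk,pcad,ejkvj] add [jam,eboez] -> 4 lines: xbvh jam eboez yfv
Hunk 3: at line 2 remove [eboez] add [fbs,zdp,ari] -> 6 lines: xbvh jam fbs zdp ari yfv
Hunk 4: at line 1 remove [fbs,zdp] add [nmfn,erfw,axdbw] -> 7 lines: xbvh jam nmfn erfw axdbw ari yfv
Final line 7: yfv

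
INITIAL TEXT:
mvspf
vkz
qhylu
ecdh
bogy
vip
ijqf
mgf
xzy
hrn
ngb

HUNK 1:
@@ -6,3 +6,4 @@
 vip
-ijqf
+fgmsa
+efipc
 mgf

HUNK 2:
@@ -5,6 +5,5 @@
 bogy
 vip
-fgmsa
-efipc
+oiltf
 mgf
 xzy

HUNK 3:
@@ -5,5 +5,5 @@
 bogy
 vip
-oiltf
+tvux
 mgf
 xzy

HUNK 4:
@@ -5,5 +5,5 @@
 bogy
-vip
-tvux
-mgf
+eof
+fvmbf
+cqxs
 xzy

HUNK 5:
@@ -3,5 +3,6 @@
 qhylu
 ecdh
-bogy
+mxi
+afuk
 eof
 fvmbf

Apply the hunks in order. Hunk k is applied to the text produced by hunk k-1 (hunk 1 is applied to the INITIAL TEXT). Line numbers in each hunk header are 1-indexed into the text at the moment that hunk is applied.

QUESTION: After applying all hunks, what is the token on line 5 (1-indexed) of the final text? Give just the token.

Answer: mxi

Derivation:
Hunk 1: at line 6 remove [ijqf] add [fgmsa,efipc] -> 12 lines: mvspf vkz qhylu ecdh bogy vip fgmsa efipc mgf xzy hrn ngb
Hunk 2: at line 5 remove [fgmsa,efipc] add [oiltf] -> 11 lines: mvspf vkz qhylu ecdh bogy vip oiltf mgf xzy hrn ngb
Hunk 3: at line 5 remove [oiltf] add [tvux] -> 11 lines: mvspf vkz qhylu ecdh bogy vip tvux mgf xzy hrn ngb
Hunk 4: at line 5 remove [vip,tvux,mgf] add [eof,fvmbf,cqxs] -> 11 lines: mvspf vkz qhylu ecdh bogy eof fvmbf cqxs xzy hrn ngb
Hunk 5: at line 3 remove [bogy] add [mxi,afuk] -> 12 lines: mvspf vkz qhylu ecdh mxi afuk eof fvmbf cqxs xzy hrn ngb
Final line 5: mxi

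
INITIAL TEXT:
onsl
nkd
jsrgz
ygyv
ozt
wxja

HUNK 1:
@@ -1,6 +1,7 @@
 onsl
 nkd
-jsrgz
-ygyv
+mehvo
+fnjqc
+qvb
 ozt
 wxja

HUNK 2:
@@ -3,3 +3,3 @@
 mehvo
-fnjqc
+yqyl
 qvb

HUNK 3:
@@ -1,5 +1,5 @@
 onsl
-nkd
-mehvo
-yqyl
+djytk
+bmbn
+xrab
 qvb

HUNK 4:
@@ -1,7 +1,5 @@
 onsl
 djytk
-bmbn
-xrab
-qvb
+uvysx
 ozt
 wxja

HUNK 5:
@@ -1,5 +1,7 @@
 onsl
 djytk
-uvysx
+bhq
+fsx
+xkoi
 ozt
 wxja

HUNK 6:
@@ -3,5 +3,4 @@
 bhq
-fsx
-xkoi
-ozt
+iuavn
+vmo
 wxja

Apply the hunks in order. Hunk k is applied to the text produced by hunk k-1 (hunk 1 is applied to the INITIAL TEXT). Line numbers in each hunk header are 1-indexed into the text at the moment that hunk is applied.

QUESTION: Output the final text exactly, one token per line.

Hunk 1: at line 1 remove [jsrgz,ygyv] add [mehvo,fnjqc,qvb] -> 7 lines: onsl nkd mehvo fnjqc qvb ozt wxja
Hunk 2: at line 3 remove [fnjqc] add [yqyl] -> 7 lines: onsl nkd mehvo yqyl qvb ozt wxja
Hunk 3: at line 1 remove [nkd,mehvo,yqyl] add [djytk,bmbn,xrab] -> 7 lines: onsl djytk bmbn xrab qvb ozt wxja
Hunk 4: at line 1 remove [bmbn,xrab,qvb] add [uvysx] -> 5 lines: onsl djytk uvysx ozt wxja
Hunk 5: at line 1 remove [uvysx] add [bhq,fsx,xkoi] -> 7 lines: onsl djytk bhq fsx xkoi ozt wxja
Hunk 6: at line 3 remove [fsx,xkoi,ozt] add [iuavn,vmo] -> 6 lines: onsl djytk bhq iuavn vmo wxja

Answer: onsl
djytk
bhq
iuavn
vmo
wxja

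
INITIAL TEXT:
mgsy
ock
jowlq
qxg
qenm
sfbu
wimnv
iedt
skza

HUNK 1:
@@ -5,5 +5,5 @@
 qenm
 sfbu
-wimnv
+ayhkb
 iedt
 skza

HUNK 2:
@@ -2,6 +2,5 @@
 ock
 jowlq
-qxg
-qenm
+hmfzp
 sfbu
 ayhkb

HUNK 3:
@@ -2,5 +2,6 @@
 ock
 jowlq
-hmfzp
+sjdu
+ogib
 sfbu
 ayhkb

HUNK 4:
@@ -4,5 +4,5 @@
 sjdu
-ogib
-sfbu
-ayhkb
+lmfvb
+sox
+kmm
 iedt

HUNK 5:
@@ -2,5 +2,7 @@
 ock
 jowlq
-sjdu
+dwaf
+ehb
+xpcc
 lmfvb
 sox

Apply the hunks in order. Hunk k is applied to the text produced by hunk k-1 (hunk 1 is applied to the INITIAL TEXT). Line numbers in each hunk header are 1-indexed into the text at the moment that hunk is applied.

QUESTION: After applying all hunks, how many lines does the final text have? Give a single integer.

Answer: 11

Derivation:
Hunk 1: at line 5 remove [wimnv] add [ayhkb] -> 9 lines: mgsy ock jowlq qxg qenm sfbu ayhkb iedt skza
Hunk 2: at line 2 remove [qxg,qenm] add [hmfzp] -> 8 lines: mgsy ock jowlq hmfzp sfbu ayhkb iedt skza
Hunk 3: at line 2 remove [hmfzp] add [sjdu,ogib] -> 9 lines: mgsy ock jowlq sjdu ogib sfbu ayhkb iedt skza
Hunk 4: at line 4 remove [ogib,sfbu,ayhkb] add [lmfvb,sox,kmm] -> 9 lines: mgsy ock jowlq sjdu lmfvb sox kmm iedt skza
Hunk 5: at line 2 remove [sjdu] add [dwaf,ehb,xpcc] -> 11 lines: mgsy ock jowlq dwaf ehb xpcc lmfvb sox kmm iedt skza
Final line count: 11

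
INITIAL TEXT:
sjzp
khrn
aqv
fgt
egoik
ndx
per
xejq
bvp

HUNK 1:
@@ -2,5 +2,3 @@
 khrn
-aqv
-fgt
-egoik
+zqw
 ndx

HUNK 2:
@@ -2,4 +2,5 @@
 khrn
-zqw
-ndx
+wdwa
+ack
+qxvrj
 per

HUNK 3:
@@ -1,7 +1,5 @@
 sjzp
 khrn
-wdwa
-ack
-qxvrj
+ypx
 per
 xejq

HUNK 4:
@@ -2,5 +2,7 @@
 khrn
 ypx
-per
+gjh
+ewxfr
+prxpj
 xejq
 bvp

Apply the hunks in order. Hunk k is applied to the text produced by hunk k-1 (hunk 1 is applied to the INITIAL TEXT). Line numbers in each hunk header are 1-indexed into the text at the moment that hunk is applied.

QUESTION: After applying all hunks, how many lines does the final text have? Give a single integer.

Answer: 8

Derivation:
Hunk 1: at line 2 remove [aqv,fgt,egoik] add [zqw] -> 7 lines: sjzp khrn zqw ndx per xejq bvp
Hunk 2: at line 2 remove [zqw,ndx] add [wdwa,ack,qxvrj] -> 8 lines: sjzp khrn wdwa ack qxvrj per xejq bvp
Hunk 3: at line 1 remove [wdwa,ack,qxvrj] add [ypx] -> 6 lines: sjzp khrn ypx per xejq bvp
Hunk 4: at line 2 remove [per] add [gjh,ewxfr,prxpj] -> 8 lines: sjzp khrn ypx gjh ewxfr prxpj xejq bvp
Final line count: 8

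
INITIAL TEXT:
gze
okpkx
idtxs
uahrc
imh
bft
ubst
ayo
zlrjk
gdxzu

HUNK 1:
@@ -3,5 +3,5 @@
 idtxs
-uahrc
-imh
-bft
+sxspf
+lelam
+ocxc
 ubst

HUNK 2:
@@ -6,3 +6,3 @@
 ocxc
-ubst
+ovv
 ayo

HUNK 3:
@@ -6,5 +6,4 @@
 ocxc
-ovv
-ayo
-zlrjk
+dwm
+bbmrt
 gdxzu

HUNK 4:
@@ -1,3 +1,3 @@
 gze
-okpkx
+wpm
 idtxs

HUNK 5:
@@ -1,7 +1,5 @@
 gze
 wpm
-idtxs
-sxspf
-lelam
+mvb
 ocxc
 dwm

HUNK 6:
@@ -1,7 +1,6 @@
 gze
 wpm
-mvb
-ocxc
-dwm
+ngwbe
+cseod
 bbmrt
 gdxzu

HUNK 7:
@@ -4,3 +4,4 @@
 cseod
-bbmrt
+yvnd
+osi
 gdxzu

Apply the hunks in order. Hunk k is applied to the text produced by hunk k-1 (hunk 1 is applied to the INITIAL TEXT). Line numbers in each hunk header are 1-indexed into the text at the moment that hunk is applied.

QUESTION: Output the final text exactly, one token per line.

Answer: gze
wpm
ngwbe
cseod
yvnd
osi
gdxzu

Derivation:
Hunk 1: at line 3 remove [uahrc,imh,bft] add [sxspf,lelam,ocxc] -> 10 lines: gze okpkx idtxs sxspf lelam ocxc ubst ayo zlrjk gdxzu
Hunk 2: at line 6 remove [ubst] add [ovv] -> 10 lines: gze okpkx idtxs sxspf lelam ocxc ovv ayo zlrjk gdxzu
Hunk 3: at line 6 remove [ovv,ayo,zlrjk] add [dwm,bbmrt] -> 9 lines: gze okpkx idtxs sxspf lelam ocxc dwm bbmrt gdxzu
Hunk 4: at line 1 remove [okpkx] add [wpm] -> 9 lines: gze wpm idtxs sxspf lelam ocxc dwm bbmrt gdxzu
Hunk 5: at line 1 remove [idtxs,sxspf,lelam] add [mvb] -> 7 lines: gze wpm mvb ocxc dwm bbmrt gdxzu
Hunk 6: at line 1 remove [mvb,ocxc,dwm] add [ngwbe,cseod] -> 6 lines: gze wpm ngwbe cseod bbmrt gdxzu
Hunk 7: at line 4 remove [bbmrt] add [yvnd,osi] -> 7 lines: gze wpm ngwbe cseod yvnd osi gdxzu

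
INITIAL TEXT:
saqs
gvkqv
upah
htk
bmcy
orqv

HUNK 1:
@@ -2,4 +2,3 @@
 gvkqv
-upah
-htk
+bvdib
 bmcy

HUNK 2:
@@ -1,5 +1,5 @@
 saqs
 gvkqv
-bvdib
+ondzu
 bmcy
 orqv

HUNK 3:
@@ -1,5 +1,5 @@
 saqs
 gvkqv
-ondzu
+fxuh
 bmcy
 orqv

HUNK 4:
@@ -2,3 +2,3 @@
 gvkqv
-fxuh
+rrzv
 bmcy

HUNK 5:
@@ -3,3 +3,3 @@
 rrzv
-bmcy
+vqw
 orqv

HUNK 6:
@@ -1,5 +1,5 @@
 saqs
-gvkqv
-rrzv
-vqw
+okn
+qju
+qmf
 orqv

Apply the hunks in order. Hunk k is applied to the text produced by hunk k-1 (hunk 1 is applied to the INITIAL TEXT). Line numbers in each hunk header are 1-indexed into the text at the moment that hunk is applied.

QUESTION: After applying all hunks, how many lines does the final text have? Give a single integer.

Hunk 1: at line 2 remove [upah,htk] add [bvdib] -> 5 lines: saqs gvkqv bvdib bmcy orqv
Hunk 2: at line 1 remove [bvdib] add [ondzu] -> 5 lines: saqs gvkqv ondzu bmcy orqv
Hunk 3: at line 1 remove [ondzu] add [fxuh] -> 5 lines: saqs gvkqv fxuh bmcy orqv
Hunk 4: at line 2 remove [fxuh] add [rrzv] -> 5 lines: saqs gvkqv rrzv bmcy orqv
Hunk 5: at line 3 remove [bmcy] add [vqw] -> 5 lines: saqs gvkqv rrzv vqw orqv
Hunk 6: at line 1 remove [gvkqv,rrzv,vqw] add [okn,qju,qmf] -> 5 lines: saqs okn qju qmf orqv
Final line count: 5

Answer: 5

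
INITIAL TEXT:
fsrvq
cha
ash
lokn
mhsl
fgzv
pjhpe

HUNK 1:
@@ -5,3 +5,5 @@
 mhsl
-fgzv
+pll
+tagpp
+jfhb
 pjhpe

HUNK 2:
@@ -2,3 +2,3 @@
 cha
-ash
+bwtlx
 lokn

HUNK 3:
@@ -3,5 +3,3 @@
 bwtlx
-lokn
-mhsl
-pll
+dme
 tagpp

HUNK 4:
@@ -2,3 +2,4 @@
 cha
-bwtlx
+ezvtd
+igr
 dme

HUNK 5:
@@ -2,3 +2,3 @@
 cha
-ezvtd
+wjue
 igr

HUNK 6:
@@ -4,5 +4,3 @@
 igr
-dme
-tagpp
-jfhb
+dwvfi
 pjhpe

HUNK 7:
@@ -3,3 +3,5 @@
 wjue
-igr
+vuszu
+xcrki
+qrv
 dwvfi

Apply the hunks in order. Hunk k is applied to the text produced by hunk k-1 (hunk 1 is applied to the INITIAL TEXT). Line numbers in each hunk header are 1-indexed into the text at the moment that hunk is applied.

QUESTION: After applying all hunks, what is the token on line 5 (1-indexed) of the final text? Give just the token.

Answer: xcrki

Derivation:
Hunk 1: at line 5 remove [fgzv] add [pll,tagpp,jfhb] -> 9 lines: fsrvq cha ash lokn mhsl pll tagpp jfhb pjhpe
Hunk 2: at line 2 remove [ash] add [bwtlx] -> 9 lines: fsrvq cha bwtlx lokn mhsl pll tagpp jfhb pjhpe
Hunk 3: at line 3 remove [lokn,mhsl,pll] add [dme] -> 7 lines: fsrvq cha bwtlx dme tagpp jfhb pjhpe
Hunk 4: at line 2 remove [bwtlx] add [ezvtd,igr] -> 8 lines: fsrvq cha ezvtd igr dme tagpp jfhb pjhpe
Hunk 5: at line 2 remove [ezvtd] add [wjue] -> 8 lines: fsrvq cha wjue igr dme tagpp jfhb pjhpe
Hunk 6: at line 4 remove [dme,tagpp,jfhb] add [dwvfi] -> 6 lines: fsrvq cha wjue igr dwvfi pjhpe
Hunk 7: at line 3 remove [igr] add [vuszu,xcrki,qrv] -> 8 lines: fsrvq cha wjue vuszu xcrki qrv dwvfi pjhpe
Final line 5: xcrki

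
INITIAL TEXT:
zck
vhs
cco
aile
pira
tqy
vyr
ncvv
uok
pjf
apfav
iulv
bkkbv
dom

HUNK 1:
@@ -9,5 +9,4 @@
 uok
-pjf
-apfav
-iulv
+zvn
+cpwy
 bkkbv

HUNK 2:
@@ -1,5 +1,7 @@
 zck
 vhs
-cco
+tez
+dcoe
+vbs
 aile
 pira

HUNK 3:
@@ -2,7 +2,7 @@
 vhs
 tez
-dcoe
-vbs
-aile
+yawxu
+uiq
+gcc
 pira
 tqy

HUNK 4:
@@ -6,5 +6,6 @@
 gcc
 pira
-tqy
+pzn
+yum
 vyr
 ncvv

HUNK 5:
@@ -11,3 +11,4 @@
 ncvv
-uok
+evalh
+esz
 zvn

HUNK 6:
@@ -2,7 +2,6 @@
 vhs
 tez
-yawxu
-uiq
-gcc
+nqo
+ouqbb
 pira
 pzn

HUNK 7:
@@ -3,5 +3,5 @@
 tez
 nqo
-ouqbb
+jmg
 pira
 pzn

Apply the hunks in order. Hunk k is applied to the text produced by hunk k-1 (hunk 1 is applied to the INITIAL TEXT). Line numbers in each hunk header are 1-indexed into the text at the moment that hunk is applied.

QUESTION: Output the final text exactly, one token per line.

Answer: zck
vhs
tez
nqo
jmg
pira
pzn
yum
vyr
ncvv
evalh
esz
zvn
cpwy
bkkbv
dom

Derivation:
Hunk 1: at line 9 remove [pjf,apfav,iulv] add [zvn,cpwy] -> 13 lines: zck vhs cco aile pira tqy vyr ncvv uok zvn cpwy bkkbv dom
Hunk 2: at line 1 remove [cco] add [tez,dcoe,vbs] -> 15 lines: zck vhs tez dcoe vbs aile pira tqy vyr ncvv uok zvn cpwy bkkbv dom
Hunk 3: at line 2 remove [dcoe,vbs,aile] add [yawxu,uiq,gcc] -> 15 lines: zck vhs tez yawxu uiq gcc pira tqy vyr ncvv uok zvn cpwy bkkbv dom
Hunk 4: at line 6 remove [tqy] add [pzn,yum] -> 16 lines: zck vhs tez yawxu uiq gcc pira pzn yum vyr ncvv uok zvn cpwy bkkbv dom
Hunk 5: at line 11 remove [uok] add [evalh,esz] -> 17 lines: zck vhs tez yawxu uiq gcc pira pzn yum vyr ncvv evalh esz zvn cpwy bkkbv dom
Hunk 6: at line 2 remove [yawxu,uiq,gcc] add [nqo,ouqbb] -> 16 lines: zck vhs tez nqo ouqbb pira pzn yum vyr ncvv evalh esz zvn cpwy bkkbv dom
Hunk 7: at line 3 remove [ouqbb] add [jmg] -> 16 lines: zck vhs tez nqo jmg pira pzn yum vyr ncvv evalh esz zvn cpwy bkkbv dom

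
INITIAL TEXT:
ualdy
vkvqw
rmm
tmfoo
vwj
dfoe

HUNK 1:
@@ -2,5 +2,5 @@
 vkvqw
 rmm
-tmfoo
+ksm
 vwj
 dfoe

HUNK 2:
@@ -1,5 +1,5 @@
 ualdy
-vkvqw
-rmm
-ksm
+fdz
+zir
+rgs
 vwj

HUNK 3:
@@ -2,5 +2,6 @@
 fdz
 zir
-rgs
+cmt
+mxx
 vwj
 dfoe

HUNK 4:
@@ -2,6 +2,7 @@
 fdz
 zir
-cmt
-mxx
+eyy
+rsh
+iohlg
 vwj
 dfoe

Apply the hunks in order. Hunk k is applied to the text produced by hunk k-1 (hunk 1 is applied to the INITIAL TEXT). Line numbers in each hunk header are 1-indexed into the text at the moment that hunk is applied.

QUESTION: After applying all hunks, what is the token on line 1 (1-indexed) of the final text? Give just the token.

Hunk 1: at line 2 remove [tmfoo] add [ksm] -> 6 lines: ualdy vkvqw rmm ksm vwj dfoe
Hunk 2: at line 1 remove [vkvqw,rmm,ksm] add [fdz,zir,rgs] -> 6 lines: ualdy fdz zir rgs vwj dfoe
Hunk 3: at line 2 remove [rgs] add [cmt,mxx] -> 7 lines: ualdy fdz zir cmt mxx vwj dfoe
Hunk 4: at line 2 remove [cmt,mxx] add [eyy,rsh,iohlg] -> 8 lines: ualdy fdz zir eyy rsh iohlg vwj dfoe
Final line 1: ualdy

Answer: ualdy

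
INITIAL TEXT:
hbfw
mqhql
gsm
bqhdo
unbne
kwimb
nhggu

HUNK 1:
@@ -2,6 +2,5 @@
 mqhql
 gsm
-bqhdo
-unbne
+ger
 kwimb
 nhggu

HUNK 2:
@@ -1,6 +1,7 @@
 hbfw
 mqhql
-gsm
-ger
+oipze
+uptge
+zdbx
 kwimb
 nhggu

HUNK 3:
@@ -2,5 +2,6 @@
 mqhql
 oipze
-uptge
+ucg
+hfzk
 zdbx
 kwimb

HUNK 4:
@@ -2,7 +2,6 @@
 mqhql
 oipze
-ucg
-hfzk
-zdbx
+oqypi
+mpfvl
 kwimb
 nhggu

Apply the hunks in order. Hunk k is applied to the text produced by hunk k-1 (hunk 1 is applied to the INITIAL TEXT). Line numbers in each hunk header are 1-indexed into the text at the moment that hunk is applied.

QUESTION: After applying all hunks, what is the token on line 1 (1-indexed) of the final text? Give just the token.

Hunk 1: at line 2 remove [bqhdo,unbne] add [ger] -> 6 lines: hbfw mqhql gsm ger kwimb nhggu
Hunk 2: at line 1 remove [gsm,ger] add [oipze,uptge,zdbx] -> 7 lines: hbfw mqhql oipze uptge zdbx kwimb nhggu
Hunk 3: at line 2 remove [uptge] add [ucg,hfzk] -> 8 lines: hbfw mqhql oipze ucg hfzk zdbx kwimb nhggu
Hunk 4: at line 2 remove [ucg,hfzk,zdbx] add [oqypi,mpfvl] -> 7 lines: hbfw mqhql oipze oqypi mpfvl kwimb nhggu
Final line 1: hbfw

Answer: hbfw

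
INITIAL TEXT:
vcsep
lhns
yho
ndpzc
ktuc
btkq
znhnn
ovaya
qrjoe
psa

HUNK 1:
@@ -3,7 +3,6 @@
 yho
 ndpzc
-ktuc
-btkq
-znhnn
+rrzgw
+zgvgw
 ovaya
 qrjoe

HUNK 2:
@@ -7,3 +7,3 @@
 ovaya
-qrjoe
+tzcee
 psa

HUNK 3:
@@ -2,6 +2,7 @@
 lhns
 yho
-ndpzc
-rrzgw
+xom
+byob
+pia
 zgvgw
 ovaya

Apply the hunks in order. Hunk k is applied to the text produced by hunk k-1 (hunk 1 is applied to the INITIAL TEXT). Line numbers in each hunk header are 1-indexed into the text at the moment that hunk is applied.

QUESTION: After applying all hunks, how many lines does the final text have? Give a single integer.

Hunk 1: at line 3 remove [ktuc,btkq,znhnn] add [rrzgw,zgvgw] -> 9 lines: vcsep lhns yho ndpzc rrzgw zgvgw ovaya qrjoe psa
Hunk 2: at line 7 remove [qrjoe] add [tzcee] -> 9 lines: vcsep lhns yho ndpzc rrzgw zgvgw ovaya tzcee psa
Hunk 3: at line 2 remove [ndpzc,rrzgw] add [xom,byob,pia] -> 10 lines: vcsep lhns yho xom byob pia zgvgw ovaya tzcee psa
Final line count: 10

Answer: 10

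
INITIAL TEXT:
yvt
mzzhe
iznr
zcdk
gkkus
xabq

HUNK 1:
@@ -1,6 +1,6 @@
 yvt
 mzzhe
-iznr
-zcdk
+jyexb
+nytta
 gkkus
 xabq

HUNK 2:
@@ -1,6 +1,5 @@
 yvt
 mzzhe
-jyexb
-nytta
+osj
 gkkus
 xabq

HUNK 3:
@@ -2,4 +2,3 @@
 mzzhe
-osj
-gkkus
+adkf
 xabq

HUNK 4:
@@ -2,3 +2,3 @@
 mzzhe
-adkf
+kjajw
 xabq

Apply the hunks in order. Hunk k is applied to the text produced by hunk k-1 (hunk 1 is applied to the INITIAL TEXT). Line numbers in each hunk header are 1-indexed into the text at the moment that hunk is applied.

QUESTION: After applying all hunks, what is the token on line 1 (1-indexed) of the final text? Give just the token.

Answer: yvt

Derivation:
Hunk 1: at line 1 remove [iznr,zcdk] add [jyexb,nytta] -> 6 lines: yvt mzzhe jyexb nytta gkkus xabq
Hunk 2: at line 1 remove [jyexb,nytta] add [osj] -> 5 lines: yvt mzzhe osj gkkus xabq
Hunk 3: at line 2 remove [osj,gkkus] add [adkf] -> 4 lines: yvt mzzhe adkf xabq
Hunk 4: at line 2 remove [adkf] add [kjajw] -> 4 lines: yvt mzzhe kjajw xabq
Final line 1: yvt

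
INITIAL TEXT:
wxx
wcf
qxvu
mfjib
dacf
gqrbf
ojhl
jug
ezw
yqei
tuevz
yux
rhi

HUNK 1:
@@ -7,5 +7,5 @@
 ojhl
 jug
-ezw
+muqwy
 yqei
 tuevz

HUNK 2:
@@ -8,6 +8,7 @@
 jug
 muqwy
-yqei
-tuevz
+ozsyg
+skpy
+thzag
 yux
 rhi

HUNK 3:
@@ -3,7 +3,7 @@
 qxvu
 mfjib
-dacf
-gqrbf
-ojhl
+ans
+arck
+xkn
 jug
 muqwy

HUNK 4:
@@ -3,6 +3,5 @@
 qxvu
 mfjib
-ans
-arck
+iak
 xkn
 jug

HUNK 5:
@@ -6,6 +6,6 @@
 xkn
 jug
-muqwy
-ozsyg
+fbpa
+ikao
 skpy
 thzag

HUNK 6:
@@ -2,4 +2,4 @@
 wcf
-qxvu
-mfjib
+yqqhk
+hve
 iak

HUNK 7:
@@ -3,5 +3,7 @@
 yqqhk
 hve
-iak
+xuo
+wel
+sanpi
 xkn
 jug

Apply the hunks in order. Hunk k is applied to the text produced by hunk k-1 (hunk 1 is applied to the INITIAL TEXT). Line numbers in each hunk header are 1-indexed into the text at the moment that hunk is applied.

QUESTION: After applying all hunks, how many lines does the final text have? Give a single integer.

Hunk 1: at line 7 remove [ezw] add [muqwy] -> 13 lines: wxx wcf qxvu mfjib dacf gqrbf ojhl jug muqwy yqei tuevz yux rhi
Hunk 2: at line 8 remove [yqei,tuevz] add [ozsyg,skpy,thzag] -> 14 lines: wxx wcf qxvu mfjib dacf gqrbf ojhl jug muqwy ozsyg skpy thzag yux rhi
Hunk 3: at line 3 remove [dacf,gqrbf,ojhl] add [ans,arck,xkn] -> 14 lines: wxx wcf qxvu mfjib ans arck xkn jug muqwy ozsyg skpy thzag yux rhi
Hunk 4: at line 3 remove [ans,arck] add [iak] -> 13 lines: wxx wcf qxvu mfjib iak xkn jug muqwy ozsyg skpy thzag yux rhi
Hunk 5: at line 6 remove [muqwy,ozsyg] add [fbpa,ikao] -> 13 lines: wxx wcf qxvu mfjib iak xkn jug fbpa ikao skpy thzag yux rhi
Hunk 6: at line 2 remove [qxvu,mfjib] add [yqqhk,hve] -> 13 lines: wxx wcf yqqhk hve iak xkn jug fbpa ikao skpy thzag yux rhi
Hunk 7: at line 3 remove [iak] add [xuo,wel,sanpi] -> 15 lines: wxx wcf yqqhk hve xuo wel sanpi xkn jug fbpa ikao skpy thzag yux rhi
Final line count: 15

Answer: 15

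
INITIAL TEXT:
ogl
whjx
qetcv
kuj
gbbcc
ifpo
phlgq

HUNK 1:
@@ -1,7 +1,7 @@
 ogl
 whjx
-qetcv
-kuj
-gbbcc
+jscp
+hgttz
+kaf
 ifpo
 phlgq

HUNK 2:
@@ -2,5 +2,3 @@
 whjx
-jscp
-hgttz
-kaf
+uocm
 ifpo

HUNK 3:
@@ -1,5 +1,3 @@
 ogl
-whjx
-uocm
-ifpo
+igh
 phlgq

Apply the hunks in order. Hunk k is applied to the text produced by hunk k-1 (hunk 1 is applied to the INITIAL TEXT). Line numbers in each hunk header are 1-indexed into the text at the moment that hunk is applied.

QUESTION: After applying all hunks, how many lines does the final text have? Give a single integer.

Answer: 3

Derivation:
Hunk 1: at line 1 remove [qetcv,kuj,gbbcc] add [jscp,hgttz,kaf] -> 7 lines: ogl whjx jscp hgttz kaf ifpo phlgq
Hunk 2: at line 2 remove [jscp,hgttz,kaf] add [uocm] -> 5 lines: ogl whjx uocm ifpo phlgq
Hunk 3: at line 1 remove [whjx,uocm,ifpo] add [igh] -> 3 lines: ogl igh phlgq
Final line count: 3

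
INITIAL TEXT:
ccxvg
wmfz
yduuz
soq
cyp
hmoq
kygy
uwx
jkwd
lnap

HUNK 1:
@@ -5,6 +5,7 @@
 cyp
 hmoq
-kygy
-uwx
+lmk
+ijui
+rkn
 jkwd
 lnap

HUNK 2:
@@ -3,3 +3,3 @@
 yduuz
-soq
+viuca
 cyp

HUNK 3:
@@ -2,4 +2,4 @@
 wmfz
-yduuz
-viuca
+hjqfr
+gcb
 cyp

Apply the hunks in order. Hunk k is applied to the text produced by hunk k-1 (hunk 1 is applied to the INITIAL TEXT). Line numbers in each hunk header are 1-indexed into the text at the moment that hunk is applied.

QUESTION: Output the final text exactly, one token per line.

Answer: ccxvg
wmfz
hjqfr
gcb
cyp
hmoq
lmk
ijui
rkn
jkwd
lnap

Derivation:
Hunk 1: at line 5 remove [kygy,uwx] add [lmk,ijui,rkn] -> 11 lines: ccxvg wmfz yduuz soq cyp hmoq lmk ijui rkn jkwd lnap
Hunk 2: at line 3 remove [soq] add [viuca] -> 11 lines: ccxvg wmfz yduuz viuca cyp hmoq lmk ijui rkn jkwd lnap
Hunk 3: at line 2 remove [yduuz,viuca] add [hjqfr,gcb] -> 11 lines: ccxvg wmfz hjqfr gcb cyp hmoq lmk ijui rkn jkwd lnap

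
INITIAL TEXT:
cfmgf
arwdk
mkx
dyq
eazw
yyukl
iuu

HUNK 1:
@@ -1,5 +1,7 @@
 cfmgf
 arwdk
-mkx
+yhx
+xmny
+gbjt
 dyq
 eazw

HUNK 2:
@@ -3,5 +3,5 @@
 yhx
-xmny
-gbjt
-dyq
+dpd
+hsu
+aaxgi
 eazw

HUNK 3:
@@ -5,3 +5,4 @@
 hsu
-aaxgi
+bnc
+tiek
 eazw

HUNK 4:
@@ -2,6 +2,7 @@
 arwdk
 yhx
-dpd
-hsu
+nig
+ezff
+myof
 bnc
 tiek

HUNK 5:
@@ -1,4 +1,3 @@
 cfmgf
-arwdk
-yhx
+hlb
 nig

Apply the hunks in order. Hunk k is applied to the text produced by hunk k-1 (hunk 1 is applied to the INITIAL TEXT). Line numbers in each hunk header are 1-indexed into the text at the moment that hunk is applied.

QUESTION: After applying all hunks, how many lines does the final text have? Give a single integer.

Answer: 10

Derivation:
Hunk 1: at line 1 remove [mkx] add [yhx,xmny,gbjt] -> 9 lines: cfmgf arwdk yhx xmny gbjt dyq eazw yyukl iuu
Hunk 2: at line 3 remove [xmny,gbjt,dyq] add [dpd,hsu,aaxgi] -> 9 lines: cfmgf arwdk yhx dpd hsu aaxgi eazw yyukl iuu
Hunk 3: at line 5 remove [aaxgi] add [bnc,tiek] -> 10 lines: cfmgf arwdk yhx dpd hsu bnc tiek eazw yyukl iuu
Hunk 4: at line 2 remove [dpd,hsu] add [nig,ezff,myof] -> 11 lines: cfmgf arwdk yhx nig ezff myof bnc tiek eazw yyukl iuu
Hunk 5: at line 1 remove [arwdk,yhx] add [hlb] -> 10 lines: cfmgf hlb nig ezff myof bnc tiek eazw yyukl iuu
Final line count: 10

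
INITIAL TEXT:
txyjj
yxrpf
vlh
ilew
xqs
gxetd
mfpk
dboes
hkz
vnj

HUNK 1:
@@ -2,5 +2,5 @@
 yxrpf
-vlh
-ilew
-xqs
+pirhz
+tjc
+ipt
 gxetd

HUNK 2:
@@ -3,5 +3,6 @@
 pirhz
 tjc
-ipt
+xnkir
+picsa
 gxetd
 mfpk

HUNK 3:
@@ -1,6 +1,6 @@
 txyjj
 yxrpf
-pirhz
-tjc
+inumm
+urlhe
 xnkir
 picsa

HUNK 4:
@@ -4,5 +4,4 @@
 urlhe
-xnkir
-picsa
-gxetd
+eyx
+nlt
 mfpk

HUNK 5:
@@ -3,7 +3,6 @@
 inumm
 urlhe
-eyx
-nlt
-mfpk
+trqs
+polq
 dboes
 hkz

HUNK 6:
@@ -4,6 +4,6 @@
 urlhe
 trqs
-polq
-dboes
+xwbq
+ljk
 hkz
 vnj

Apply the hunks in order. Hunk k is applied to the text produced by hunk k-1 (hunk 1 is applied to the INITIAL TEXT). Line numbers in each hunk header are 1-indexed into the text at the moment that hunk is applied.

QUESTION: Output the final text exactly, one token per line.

Answer: txyjj
yxrpf
inumm
urlhe
trqs
xwbq
ljk
hkz
vnj

Derivation:
Hunk 1: at line 2 remove [vlh,ilew,xqs] add [pirhz,tjc,ipt] -> 10 lines: txyjj yxrpf pirhz tjc ipt gxetd mfpk dboes hkz vnj
Hunk 2: at line 3 remove [ipt] add [xnkir,picsa] -> 11 lines: txyjj yxrpf pirhz tjc xnkir picsa gxetd mfpk dboes hkz vnj
Hunk 3: at line 1 remove [pirhz,tjc] add [inumm,urlhe] -> 11 lines: txyjj yxrpf inumm urlhe xnkir picsa gxetd mfpk dboes hkz vnj
Hunk 4: at line 4 remove [xnkir,picsa,gxetd] add [eyx,nlt] -> 10 lines: txyjj yxrpf inumm urlhe eyx nlt mfpk dboes hkz vnj
Hunk 5: at line 3 remove [eyx,nlt,mfpk] add [trqs,polq] -> 9 lines: txyjj yxrpf inumm urlhe trqs polq dboes hkz vnj
Hunk 6: at line 4 remove [polq,dboes] add [xwbq,ljk] -> 9 lines: txyjj yxrpf inumm urlhe trqs xwbq ljk hkz vnj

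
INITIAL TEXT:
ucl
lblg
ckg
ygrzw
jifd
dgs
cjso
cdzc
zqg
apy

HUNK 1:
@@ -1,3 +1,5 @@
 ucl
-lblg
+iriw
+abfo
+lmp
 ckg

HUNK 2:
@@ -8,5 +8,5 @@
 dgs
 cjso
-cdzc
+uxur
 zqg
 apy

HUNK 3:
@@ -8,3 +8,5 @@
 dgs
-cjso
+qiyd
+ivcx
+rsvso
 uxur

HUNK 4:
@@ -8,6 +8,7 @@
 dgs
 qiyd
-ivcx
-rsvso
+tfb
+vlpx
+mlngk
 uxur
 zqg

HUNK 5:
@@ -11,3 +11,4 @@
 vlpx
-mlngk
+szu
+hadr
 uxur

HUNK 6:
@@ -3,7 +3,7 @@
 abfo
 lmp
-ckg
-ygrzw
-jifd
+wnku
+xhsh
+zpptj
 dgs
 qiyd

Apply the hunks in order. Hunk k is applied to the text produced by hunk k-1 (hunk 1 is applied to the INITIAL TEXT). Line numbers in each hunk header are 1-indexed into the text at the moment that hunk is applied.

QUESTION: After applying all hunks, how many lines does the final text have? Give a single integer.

Hunk 1: at line 1 remove [lblg] add [iriw,abfo,lmp] -> 12 lines: ucl iriw abfo lmp ckg ygrzw jifd dgs cjso cdzc zqg apy
Hunk 2: at line 8 remove [cdzc] add [uxur] -> 12 lines: ucl iriw abfo lmp ckg ygrzw jifd dgs cjso uxur zqg apy
Hunk 3: at line 8 remove [cjso] add [qiyd,ivcx,rsvso] -> 14 lines: ucl iriw abfo lmp ckg ygrzw jifd dgs qiyd ivcx rsvso uxur zqg apy
Hunk 4: at line 8 remove [ivcx,rsvso] add [tfb,vlpx,mlngk] -> 15 lines: ucl iriw abfo lmp ckg ygrzw jifd dgs qiyd tfb vlpx mlngk uxur zqg apy
Hunk 5: at line 11 remove [mlngk] add [szu,hadr] -> 16 lines: ucl iriw abfo lmp ckg ygrzw jifd dgs qiyd tfb vlpx szu hadr uxur zqg apy
Hunk 6: at line 3 remove [ckg,ygrzw,jifd] add [wnku,xhsh,zpptj] -> 16 lines: ucl iriw abfo lmp wnku xhsh zpptj dgs qiyd tfb vlpx szu hadr uxur zqg apy
Final line count: 16

Answer: 16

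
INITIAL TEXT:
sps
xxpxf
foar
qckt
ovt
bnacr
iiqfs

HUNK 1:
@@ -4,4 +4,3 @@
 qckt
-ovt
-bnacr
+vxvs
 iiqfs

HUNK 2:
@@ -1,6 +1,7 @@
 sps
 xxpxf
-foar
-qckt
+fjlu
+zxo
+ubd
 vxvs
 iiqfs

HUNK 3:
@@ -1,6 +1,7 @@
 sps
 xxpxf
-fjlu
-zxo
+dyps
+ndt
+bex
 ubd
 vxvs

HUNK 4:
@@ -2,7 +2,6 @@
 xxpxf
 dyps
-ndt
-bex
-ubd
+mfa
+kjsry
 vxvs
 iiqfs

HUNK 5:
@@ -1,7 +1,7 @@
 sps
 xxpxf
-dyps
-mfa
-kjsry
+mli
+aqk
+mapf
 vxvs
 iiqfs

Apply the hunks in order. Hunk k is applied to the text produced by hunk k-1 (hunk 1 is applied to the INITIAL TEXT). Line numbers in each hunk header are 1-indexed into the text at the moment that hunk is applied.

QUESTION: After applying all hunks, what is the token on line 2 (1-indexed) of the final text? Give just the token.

Hunk 1: at line 4 remove [ovt,bnacr] add [vxvs] -> 6 lines: sps xxpxf foar qckt vxvs iiqfs
Hunk 2: at line 1 remove [foar,qckt] add [fjlu,zxo,ubd] -> 7 lines: sps xxpxf fjlu zxo ubd vxvs iiqfs
Hunk 3: at line 1 remove [fjlu,zxo] add [dyps,ndt,bex] -> 8 lines: sps xxpxf dyps ndt bex ubd vxvs iiqfs
Hunk 4: at line 2 remove [ndt,bex,ubd] add [mfa,kjsry] -> 7 lines: sps xxpxf dyps mfa kjsry vxvs iiqfs
Hunk 5: at line 1 remove [dyps,mfa,kjsry] add [mli,aqk,mapf] -> 7 lines: sps xxpxf mli aqk mapf vxvs iiqfs
Final line 2: xxpxf

Answer: xxpxf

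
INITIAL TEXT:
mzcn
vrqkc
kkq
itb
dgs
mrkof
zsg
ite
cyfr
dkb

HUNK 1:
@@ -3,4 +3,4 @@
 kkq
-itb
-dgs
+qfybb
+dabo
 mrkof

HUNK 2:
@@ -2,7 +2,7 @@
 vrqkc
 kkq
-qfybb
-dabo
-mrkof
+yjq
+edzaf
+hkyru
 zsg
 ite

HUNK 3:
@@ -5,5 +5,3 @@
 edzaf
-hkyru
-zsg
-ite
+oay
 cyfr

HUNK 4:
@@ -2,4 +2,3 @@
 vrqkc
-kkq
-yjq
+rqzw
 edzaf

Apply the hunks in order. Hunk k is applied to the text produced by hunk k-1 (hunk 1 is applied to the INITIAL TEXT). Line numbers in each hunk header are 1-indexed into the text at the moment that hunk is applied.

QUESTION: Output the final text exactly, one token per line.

Hunk 1: at line 3 remove [itb,dgs] add [qfybb,dabo] -> 10 lines: mzcn vrqkc kkq qfybb dabo mrkof zsg ite cyfr dkb
Hunk 2: at line 2 remove [qfybb,dabo,mrkof] add [yjq,edzaf,hkyru] -> 10 lines: mzcn vrqkc kkq yjq edzaf hkyru zsg ite cyfr dkb
Hunk 3: at line 5 remove [hkyru,zsg,ite] add [oay] -> 8 lines: mzcn vrqkc kkq yjq edzaf oay cyfr dkb
Hunk 4: at line 2 remove [kkq,yjq] add [rqzw] -> 7 lines: mzcn vrqkc rqzw edzaf oay cyfr dkb

Answer: mzcn
vrqkc
rqzw
edzaf
oay
cyfr
dkb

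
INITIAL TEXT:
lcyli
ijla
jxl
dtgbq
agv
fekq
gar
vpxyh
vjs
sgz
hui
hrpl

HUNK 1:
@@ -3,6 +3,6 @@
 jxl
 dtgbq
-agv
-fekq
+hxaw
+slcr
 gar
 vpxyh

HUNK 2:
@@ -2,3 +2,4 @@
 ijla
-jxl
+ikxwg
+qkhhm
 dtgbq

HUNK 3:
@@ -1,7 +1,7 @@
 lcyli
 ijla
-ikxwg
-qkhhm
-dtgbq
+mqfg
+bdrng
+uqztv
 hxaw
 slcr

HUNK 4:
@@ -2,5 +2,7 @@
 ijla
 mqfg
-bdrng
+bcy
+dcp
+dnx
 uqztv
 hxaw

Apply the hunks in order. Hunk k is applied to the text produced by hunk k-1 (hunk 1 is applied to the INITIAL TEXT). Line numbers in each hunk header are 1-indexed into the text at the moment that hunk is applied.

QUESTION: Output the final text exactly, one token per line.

Answer: lcyli
ijla
mqfg
bcy
dcp
dnx
uqztv
hxaw
slcr
gar
vpxyh
vjs
sgz
hui
hrpl

Derivation:
Hunk 1: at line 3 remove [agv,fekq] add [hxaw,slcr] -> 12 lines: lcyli ijla jxl dtgbq hxaw slcr gar vpxyh vjs sgz hui hrpl
Hunk 2: at line 2 remove [jxl] add [ikxwg,qkhhm] -> 13 lines: lcyli ijla ikxwg qkhhm dtgbq hxaw slcr gar vpxyh vjs sgz hui hrpl
Hunk 3: at line 1 remove [ikxwg,qkhhm,dtgbq] add [mqfg,bdrng,uqztv] -> 13 lines: lcyli ijla mqfg bdrng uqztv hxaw slcr gar vpxyh vjs sgz hui hrpl
Hunk 4: at line 2 remove [bdrng] add [bcy,dcp,dnx] -> 15 lines: lcyli ijla mqfg bcy dcp dnx uqztv hxaw slcr gar vpxyh vjs sgz hui hrpl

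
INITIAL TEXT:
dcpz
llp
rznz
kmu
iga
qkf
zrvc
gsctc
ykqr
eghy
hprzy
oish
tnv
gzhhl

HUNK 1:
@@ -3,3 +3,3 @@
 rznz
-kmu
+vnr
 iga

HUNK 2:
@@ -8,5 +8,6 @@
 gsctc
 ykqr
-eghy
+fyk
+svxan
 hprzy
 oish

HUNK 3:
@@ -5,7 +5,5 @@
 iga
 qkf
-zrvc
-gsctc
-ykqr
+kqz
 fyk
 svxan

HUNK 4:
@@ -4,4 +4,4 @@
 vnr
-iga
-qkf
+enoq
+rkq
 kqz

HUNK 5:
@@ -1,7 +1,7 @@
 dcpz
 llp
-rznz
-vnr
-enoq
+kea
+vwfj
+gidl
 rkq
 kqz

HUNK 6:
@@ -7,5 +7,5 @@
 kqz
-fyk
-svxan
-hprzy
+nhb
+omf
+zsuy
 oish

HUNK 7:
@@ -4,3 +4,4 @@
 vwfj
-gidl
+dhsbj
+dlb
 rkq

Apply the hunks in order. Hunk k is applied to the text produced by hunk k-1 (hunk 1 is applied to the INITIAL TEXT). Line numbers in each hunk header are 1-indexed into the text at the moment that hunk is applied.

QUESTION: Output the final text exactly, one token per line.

Hunk 1: at line 3 remove [kmu] add [vnr] -> 14 lines: dcpz llp rznz vnr iga qkf zrvc gsctc ykqr eghy hprzy oish tnv gzhhl
Hunk 2: at line 8 remove [eghy] add [fyk,svxan] -> 15 lines: dcpz llp rznz vnr iga qkf zrvc gsctc ykqr fyk svxan hprzy oish tnv gzhhl
Hunk 3: at line 5 remove [zrvc,gsctc,ykqr] add [kqz] -> 13 lines: dcpz llp rznz vnr iga qkf kqz fyk svxan hprzy oish tnv gzhhl
Hunk 4: at line 4 remove [iga,qkf] add [enoq,rkq] -> 13 lines: dcpz llp rznz vnr enoq rkq kqz fyk svxan hprzy oish tnv gzhhl
Hunk 5: at line 1 remove [rznz,vnr,enoq] add [kea,vwfj,gidl] -> 13 lines: dcpz llp kea vwfj gidl rkq kqz fyk svxan hprzy oish tnv gzhhl
Hunk 6: at line 7 remove [fyk,svxan,hprzy] add [nhb,omf,zsuy] -> 13 lines: dcpz llp kea vwfj gidl rkq kqz nhb omf zsuy oish tnv gzhhl
Hunk 7: at line 4 remove [gidl] add [dhsbj,dlb] -> 14 lines: dcpz llp kea vwfj dhsbj dlb rkq kqz nhb omf zsuy oish tnv gzhhl

Answer: dcpz
llp
kea
vwfj
dhsbj
dlb
rkq
kqz
nhb
omf
zsuy
oish
tnv
gzhhl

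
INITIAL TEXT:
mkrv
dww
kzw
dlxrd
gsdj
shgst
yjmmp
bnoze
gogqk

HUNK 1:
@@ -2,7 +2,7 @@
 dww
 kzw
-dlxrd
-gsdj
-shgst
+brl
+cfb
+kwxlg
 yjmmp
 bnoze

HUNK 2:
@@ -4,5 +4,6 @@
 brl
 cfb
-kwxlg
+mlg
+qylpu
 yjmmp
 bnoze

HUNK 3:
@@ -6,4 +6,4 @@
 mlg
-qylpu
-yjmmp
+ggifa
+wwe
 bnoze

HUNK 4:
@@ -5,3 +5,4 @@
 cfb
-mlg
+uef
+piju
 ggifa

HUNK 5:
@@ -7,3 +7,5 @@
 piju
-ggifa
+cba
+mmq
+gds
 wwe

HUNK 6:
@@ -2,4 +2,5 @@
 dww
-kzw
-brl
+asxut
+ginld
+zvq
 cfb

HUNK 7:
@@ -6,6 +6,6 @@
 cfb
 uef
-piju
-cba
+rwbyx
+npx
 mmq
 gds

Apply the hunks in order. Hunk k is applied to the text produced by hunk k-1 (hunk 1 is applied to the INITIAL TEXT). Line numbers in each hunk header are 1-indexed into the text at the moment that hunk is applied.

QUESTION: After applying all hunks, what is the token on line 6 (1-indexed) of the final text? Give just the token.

Hunk 1: at line 2 remove [dlxrd,gsdj,shgst] add [brl,cfb,kwxlg] -> 9 lines: mkrv dww kzw brl cfb kwxlg yjmmp bnoze gogqk
Hunk 2: at line 4 remove [kwxlg] add [mlg,qylpu] -> 10 lines: mkrv dww kzw brl cfb mlg qylpu yjmmp bnoze gogqk
Hunk 3: at line 6 remove [qylpu,yjmmp] add [ggifa,wwe] -> 10 lines: mkrv dww kzw brl cfb mlg ggifa wwe bnoze gogqk
Hunk 4: at line 5 remove [mlg] add [uef,piju] -> 11 lines: mkrv dww kzw brl cfb uef piju ggifa wwe bnoze gogqk
Hunk 5: at line 7 remove [ggifa] add [cba,mmq,gds] -> 13 lines: mkrv dww kzw brl cfb uef piju cba mmq gds wwe bnoze gogqk
Hunk 6: at line 2 remove [kzw,brl] add [asxut,ginld,zvq] -> 14 lines: mkrv dww asxut ginld zvq cfb uef piju cba mmq gds wwe bnoze gogqk
Hunk 7: at line 6 remove [piju,cba] add [rwbyx,npx] -> 14 lines: mkrv dww asxut ginld zvq cfb uef rwbyx npx mmq gds wwe bnoze gogqk
Final line 6: cfb

Answer: cfb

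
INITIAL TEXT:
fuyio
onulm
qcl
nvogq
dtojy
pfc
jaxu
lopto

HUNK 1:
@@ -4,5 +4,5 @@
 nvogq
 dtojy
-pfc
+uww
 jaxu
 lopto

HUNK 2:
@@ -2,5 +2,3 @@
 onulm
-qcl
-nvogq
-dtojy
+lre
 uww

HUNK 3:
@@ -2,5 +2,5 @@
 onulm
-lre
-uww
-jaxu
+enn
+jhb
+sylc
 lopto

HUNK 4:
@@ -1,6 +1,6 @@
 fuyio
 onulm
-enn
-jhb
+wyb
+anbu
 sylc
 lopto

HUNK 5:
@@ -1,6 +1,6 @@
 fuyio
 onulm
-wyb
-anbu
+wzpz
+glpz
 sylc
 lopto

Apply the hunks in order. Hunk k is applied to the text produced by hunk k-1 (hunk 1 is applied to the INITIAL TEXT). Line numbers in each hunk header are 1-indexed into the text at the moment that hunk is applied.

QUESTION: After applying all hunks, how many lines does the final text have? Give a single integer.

Hunk 1: at line 4 remove [pfc] add [uww] -> 8 lines: fuyio onulm qcl nvogq dtojy uww jaxu lopto
Hunk 2: at line 2 remove [qcl,nvogq,dtojy] add [lre] -> 6 lines: fuyio onulm lre uww jaxu lopto
Hunk 3: at line 2 remove [lre,uww,jaxu] add [enn,jhb,sylc] -> 6 lines: fuyio onulm enn jhb sylc lopto
Hunk 4: at line 1 remove [enn,jhb] add [wyb,anbu] -> 6 lines: fuyio onulm wyb anbu sylc lopto
Hunk 5: at line 1 remove [wyb,anbu] add [wzpz,glpz] -> 6 lines: fuyio onulm wzpz glpz sylc lopto
Final line count: 6

Answer: 6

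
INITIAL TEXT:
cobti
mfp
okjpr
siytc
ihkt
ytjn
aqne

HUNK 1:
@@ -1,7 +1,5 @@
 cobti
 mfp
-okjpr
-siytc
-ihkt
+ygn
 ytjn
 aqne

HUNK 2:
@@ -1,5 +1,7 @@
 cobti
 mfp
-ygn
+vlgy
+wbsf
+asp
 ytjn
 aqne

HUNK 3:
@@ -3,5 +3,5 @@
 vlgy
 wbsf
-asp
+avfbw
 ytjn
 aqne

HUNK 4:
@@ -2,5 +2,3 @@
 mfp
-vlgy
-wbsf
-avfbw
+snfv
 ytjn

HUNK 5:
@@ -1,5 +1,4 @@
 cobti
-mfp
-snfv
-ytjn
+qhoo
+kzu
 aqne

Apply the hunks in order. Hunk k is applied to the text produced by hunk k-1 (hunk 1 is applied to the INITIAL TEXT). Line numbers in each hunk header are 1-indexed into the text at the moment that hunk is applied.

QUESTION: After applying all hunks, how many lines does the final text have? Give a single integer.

Hunk 1: at line 1 remove [okjpr,siytc,ihkt] add [ygn] -> 5 lines: cobti mfp ygn ytjn aqne
Hunk 2: at line 1 remove [ygn] add [vlgy,wbsf,asp] -> 7 lines: cobti mfp vlgy wbsf asp ytjn aqne
Hunk 3: at line 3 remove [asp] add [avfbw] -> 7 lines: cobti mfp vlgy wbsf avfbw ytjn aqne
Hunk 4: at line 2 remove [vlgy,wbsf,avfbw] add [snfv] -> 5 lines: cobti mfp snfv ytjn aqne
Hunk 5: at line 1 remove [mfp,snfv,ytjn] add [qhoo,kzu] -> 4 lines: cobti qhoo kzu aqne
Final line count: 4

Answer: 4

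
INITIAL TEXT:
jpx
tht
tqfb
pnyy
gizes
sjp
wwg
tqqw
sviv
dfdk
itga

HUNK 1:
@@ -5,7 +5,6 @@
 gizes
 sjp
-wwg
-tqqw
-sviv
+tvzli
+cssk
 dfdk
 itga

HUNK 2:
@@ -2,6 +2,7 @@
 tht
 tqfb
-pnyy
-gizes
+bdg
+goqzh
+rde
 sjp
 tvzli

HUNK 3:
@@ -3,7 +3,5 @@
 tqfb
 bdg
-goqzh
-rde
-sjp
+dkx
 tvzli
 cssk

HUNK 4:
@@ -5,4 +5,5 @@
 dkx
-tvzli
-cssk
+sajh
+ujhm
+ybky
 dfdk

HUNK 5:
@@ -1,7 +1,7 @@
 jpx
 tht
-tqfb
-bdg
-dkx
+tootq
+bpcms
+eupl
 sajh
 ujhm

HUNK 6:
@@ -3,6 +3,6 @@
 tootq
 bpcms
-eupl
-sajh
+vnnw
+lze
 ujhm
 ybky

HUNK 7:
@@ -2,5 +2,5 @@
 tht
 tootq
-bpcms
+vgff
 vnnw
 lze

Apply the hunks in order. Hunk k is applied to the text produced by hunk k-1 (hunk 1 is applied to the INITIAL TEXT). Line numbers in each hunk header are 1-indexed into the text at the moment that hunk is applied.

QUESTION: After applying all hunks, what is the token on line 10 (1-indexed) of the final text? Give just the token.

Answer: itga

Derivation:
Hunk 1: at line 5 remove [wwg,tqqw,sviv] add [tvzli,cssk] -> 10 lines: jpx tht tqfb pnyy gizes sjp tvzli cssk dfdk itga
Hunk 2: at line 2 remove [pnyy,gizes] add [bdg,goqzh,rde] -> 11 lines: jpx tht tqfb bdg goqzh rde sjp tvzli cssk dfdk itga
Hunk 3: at line 3 remove [goqzh,rde,sjp] add [dkx] -> 9 lines: jpx tht tqfb bdg dkx tvzli cssk dfdk itga
Hunk 4: at line 5 remove [tvzli,cssk] add [sajh,ujhm,ybky] -> 10 lines: jpx tht tqfb bdg dkx sajh ujhm ybky dfdk itga
Hunk 5: at line 1 remove [tqfb,bdg,dkx] add [tootq,bpcms,eupl] -> 10 lines: jpx tht tootq bpcms eupl sajh ujhm ybky dfdk itga
Hunk 6: at line 3 remove [eupl,sajh] add [vnnw,lze] -> 10 lines: jpx tht tootq bpcms vnnw lze ujhm ybky dfdk itga
Hunk 7: at line 2 remove [bpcms] add [vgff] -> 10 lines: jpx tht tootq vgff vnnw lze ujhm ybky dfdk itga
Final line 10: itga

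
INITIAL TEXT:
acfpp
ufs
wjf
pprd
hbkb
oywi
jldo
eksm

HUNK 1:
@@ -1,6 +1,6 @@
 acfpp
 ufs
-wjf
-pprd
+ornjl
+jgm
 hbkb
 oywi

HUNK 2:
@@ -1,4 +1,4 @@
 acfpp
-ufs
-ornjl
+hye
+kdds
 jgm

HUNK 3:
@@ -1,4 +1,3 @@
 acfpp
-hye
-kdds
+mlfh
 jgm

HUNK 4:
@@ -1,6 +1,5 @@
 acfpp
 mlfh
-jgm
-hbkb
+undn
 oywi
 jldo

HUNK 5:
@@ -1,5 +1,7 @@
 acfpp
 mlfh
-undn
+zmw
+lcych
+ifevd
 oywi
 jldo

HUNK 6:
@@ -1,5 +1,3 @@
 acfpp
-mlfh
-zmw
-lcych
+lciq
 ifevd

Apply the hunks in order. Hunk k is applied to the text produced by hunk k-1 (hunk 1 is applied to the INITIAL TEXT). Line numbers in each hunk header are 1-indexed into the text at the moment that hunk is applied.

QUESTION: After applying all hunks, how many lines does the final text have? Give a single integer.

Hunk 1: at line 1 remove [wjf,pprd] add [ornjl,jgm] -> 8 lines: acfpp ufs ornjl jgm hbkb oywi jldo eksm
Hunk 2: at line 1 remove [ufs,ornjl] add [hye,kdds] -> 8 lines: acfpp hye kdds jgm hbkb oywi jldo eksm
Hunk 3: at line 1 remove [hye,kdds] add [mlfh] -> 7 lines: acfpp mlfh jgm hbkb oywi jldo eksm
Hunk 4: at line 1 remove [jgm,hbkb] add [undn] -> 6 lines: acfpp mlfh undn oywi jldo eksm
Hunk 5: at line 1 remove [undn] add [zmw,lcych,ifevd] -> 8 lines: acfpp mlfh zmw lcych ifevd oywi jldo eksm
Hunk 6: at line 1 remove [mlfh,zmw,lcych] add [lciq] -> 6 lines: acfpp lciq ifevd oywi jldo eksm
Final line count: 6

Answer: 6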